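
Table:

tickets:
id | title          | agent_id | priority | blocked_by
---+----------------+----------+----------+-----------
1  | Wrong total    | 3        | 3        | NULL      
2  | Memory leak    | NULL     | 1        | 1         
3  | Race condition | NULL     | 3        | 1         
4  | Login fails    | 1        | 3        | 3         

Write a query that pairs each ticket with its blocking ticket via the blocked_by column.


This is a self-join: tickets is joined to a second copy of itself, matching each row's blocked_by to another row's id. Use LEFT JOIN so rows with blocked_by=NULL are kept.
  - ticket 1 (Wrong total): blocked_by=NULL -> NULL
  - ticket 2 (Memory leak): blocked_by=1 -> Wrong total
  - ticket 3 (Race condition): blocked_by=1 -> Wrong total
  - ticket 4 (Login fails): blocked_by=3 -> Race condition

SQL:
SELECT a.title AS item, b.title AS blocked_by
FROM tickets a
LEFT JOIN tickets b ON a.blocked_by = b.id

Result:
item           | blocked_by    
---------------+---------------
Wrong total    | NULL          
Memory leak    | Wrong total   
Race condition | Wrong total   
Login fails    | Race condition


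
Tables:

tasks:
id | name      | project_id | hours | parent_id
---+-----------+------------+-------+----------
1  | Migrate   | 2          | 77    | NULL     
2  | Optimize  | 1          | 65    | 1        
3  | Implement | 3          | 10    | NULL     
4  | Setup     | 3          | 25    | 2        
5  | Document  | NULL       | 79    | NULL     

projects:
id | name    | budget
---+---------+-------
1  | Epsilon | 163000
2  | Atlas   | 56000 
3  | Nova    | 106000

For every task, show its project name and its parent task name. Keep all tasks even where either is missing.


Two LEFT JOINs from the same base table tasks: one to projects via project_id, one to tasks itself via parent_id. Both are LEFT so every task is preserved.
Match against projects:
  - task 1 (Migrate): project_id=2 -> matches Atlas
  - task 2 (Optimize): project_id=1 -> matches Epsilon
  - task 3 (Implement): project_id=3 -> matches Nova
  - task 4 (Setup): project_id=3 -> matches Nova
  - task 5 (Document): project_id=NULL, no match -> kept with NULL
Match against tasks (self):
  - task 1 (Migrate): parent_id=NULL -> NULL
  - task 2 (Optimize): parent_id=1 -> Migrate
  - task 3 (Implement): parent_id=NULL -> NULL
  - task 4 (Setup): parent_id=2 -> Optimize
  - task 5 (Document): parent_id=NULL -> NULL

SQL:
SELECT a.name, b.name AS project, c.name AS parent
FROM tasks a
LEFT JOIN projects b ON a.project_id = b.id
LEFT JOIN tasks c ON a.parent_id = c.id

Result:
name      | project | parent  
----------+---------+---------
Migrate   | Atlas   | NULL    
Optimize  | Epsilon | Migrate 
Implement | Nova    | NULL    
Setup     | Nova    | Optimize
Document  | NULL    | NULL    


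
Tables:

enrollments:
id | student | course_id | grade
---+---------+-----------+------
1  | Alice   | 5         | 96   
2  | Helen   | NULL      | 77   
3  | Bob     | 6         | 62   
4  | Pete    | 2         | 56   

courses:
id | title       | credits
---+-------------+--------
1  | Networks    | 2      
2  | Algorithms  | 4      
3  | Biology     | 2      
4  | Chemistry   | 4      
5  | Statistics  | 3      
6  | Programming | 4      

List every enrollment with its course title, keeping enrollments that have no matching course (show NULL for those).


LEFT JOIN keeps every row from enrollments (the left table); where course_id has no match in courses, the course columns become NULL. Walk through each enrollment:
  - enrollment 1 (Alice): course_id=5 -> matches Statistics
  - enrollment 2 (Helen): course_id=NULL, no match -> kept with NULL
  - enrollment 3 (Bob): course_id=6 -> matches Programming
  - enrollment 4 (Pete): course_id=2 -> matches Algorithms
All 4 rows appear; 1 has NULL course.

SQL:
SELECT a.student, b.title AS course
FROM enrollments a
LEFT JOIN courses b ON a.course_id = b.id

Result:
student | course     
--------+------------
Alice   | Statistics 
Helen   | NULL       
Bob     | Programming
Pete    | Algorithms 


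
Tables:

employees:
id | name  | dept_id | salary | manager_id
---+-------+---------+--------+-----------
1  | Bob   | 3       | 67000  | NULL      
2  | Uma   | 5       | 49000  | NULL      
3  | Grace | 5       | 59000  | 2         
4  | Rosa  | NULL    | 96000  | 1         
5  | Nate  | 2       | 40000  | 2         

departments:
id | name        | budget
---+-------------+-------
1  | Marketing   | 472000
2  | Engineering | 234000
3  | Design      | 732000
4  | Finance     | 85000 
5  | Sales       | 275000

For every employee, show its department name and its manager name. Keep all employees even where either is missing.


Two LEFT JOINs from the same base table employees: one to departments via dept_id, one to employees itself via manager_id. Both are LEFT so every employee is preserved.
Match against departments:
  - employee 1 (Bob): dept_id=3 -> matches Design
  - employee 2 (Uma): dept_id=5 -> matches Sales
  - employee 3 (Grace): dept_id=5 -> matches Sales
  - employee 4 (Rosa): dept_id=NULL, no match -> kept with NULL
  - employee 5 (Nate): dept_id=2 -> matches Engineering
Match against employees (self):
  - employee 1 (Bob): manager_id=NULL -> NULL
  - employee 2 (Uma): manager_id=NULL -> NULL
  - employee 3 (Grace): manager_id=2 -> Uma
  - employee 4 (Rosa): manager_id=1 -> Bob
  - employee 5 (Nate): manager_id=2 -> Uma

SQL:
SELECT a.name, b.name AS department, c.name AS manager
FROM employees a
LEFT JOIN departments b ON a.dept_id = b.id
LEFT JOIN employees c ON a.manager_id = c.id

Result:
name  | department  | manager
------+-------------+--------
Bob   | Design      | NULL   
Uma   | Sales       | NULL   
Grace | Sales       | Uma    
Rosa  | NULL        | Bob    
Nate  | Engineering | Uma    


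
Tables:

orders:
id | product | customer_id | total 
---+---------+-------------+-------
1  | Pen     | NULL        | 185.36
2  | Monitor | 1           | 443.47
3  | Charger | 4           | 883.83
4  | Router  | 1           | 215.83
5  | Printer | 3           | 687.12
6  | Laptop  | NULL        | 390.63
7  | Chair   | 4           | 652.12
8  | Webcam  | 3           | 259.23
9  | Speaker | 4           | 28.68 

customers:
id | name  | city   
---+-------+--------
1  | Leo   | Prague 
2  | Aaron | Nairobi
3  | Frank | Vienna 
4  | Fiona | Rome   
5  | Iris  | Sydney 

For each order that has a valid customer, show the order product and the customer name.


INNER JOIN keeps only orders rows whose customer_id matches an id in customers. Walk through each order:
  - order 1 (Pen): customer_id=NULL, no match -> dropped
  - order 2 (Monitor): customer_id=1 -> matches Leo
  - order 3 (Charger): customer_id=4 -> matches Fiona
  - order 4 (Router): customer_id=1 -> matches Leo
  - order 5 (Printer): customer_id=3 -> matches Frank
  - order 6 (Laptop): customer_id=NULL, no match -> dropped
  - order 7 (Chair): customer_id=4 -> matches Fiona
  - order 8 (Webcam): customer_id=3 -> matches Frank
  - order 9 (Speaker): customer_id=4 -> matches Fiona
So 2 of 9 rows are dropped.

SQL:
SELECT a.product, b.name AS customer
FROM orders a
INNER JOIN customers b ON a.customer_id = b.id

Result:
product | customer
--------+---------
Monitor | Leo     
Charger | Fiona   
Router  | Leo     
Printer | Frank   
Chair   | Fiona   
Webcam  | Frank   
Speaker | Fiona   


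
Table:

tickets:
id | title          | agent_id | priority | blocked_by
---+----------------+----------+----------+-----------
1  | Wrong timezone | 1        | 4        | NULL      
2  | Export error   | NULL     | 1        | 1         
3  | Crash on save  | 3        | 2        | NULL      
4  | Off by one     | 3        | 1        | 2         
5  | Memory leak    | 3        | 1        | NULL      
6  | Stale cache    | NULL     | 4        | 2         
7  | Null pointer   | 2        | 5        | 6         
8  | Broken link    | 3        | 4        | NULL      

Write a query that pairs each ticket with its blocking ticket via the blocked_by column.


This is a self-join: tickets is joined to a second copy of itself, matching each row's blocked_by to another row's id. Use LEFT JOIN so rows with blocked_by=NULL are kept.
  - ticket 1 (Wrong timezone): blocked_by=NULL -> NULL
  - ticket 2 (Export error): blocked_by=1 -> Wrong timezone
  - ticket 3 (Crash on save): blocked_by=NULL -> NULL
  - ticket 4 (Off by one): blocked_by=2 -> Export error
  - ticket 5 (Memory leak): blocked_by=NULL -> NULL
  - ticket 6 (Stale cache): blocked_by=2 -> Export error
  - ticket 7 (Null pointer): blocked_by=6 -> Stale cache
  - ticket 8 (Broken link): blocked_by=NULL -> NULL

SQL:
SELECT a.title AS item, b.title AS blocked_by
FROM tickets a
LEFT JOIN tickets b ON a.blocked_by = b.id

Result:
item           | blocked_by    
---------------+---------------
Wrong timezone | NULL          
Export error   | Wrong timezone
Crash on save  | NULL          
Off by one     | Export error  
Memory leak    | NULL          
Stale cache    | Export error  
Null pointer   | Stale cache   
Broken link    | NULL          


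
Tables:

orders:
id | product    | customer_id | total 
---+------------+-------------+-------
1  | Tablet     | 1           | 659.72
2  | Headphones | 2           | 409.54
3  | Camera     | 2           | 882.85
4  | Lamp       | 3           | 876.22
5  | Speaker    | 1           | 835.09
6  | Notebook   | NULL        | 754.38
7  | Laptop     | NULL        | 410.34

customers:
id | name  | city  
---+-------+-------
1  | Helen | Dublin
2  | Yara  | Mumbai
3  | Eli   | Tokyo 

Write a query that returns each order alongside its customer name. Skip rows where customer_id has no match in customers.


INNER JOIN keeps only orders rows whose customer_id matches an id in customers. Walk through each order:
  - order 1 (Tablet): customer_id=1 -> matches Helen
  - order 2 (Headphones): customer_id=2 -> matches Yara
  - order 3 (Camera): customer_id=2 -> matches Yara
  - order 4 (Lamp): customer_id=3 -> matches Eli
  - order 5 (Speaker): customer_id=1 -> matches Helen
  - order 6 (Notebook): customer_id=NULL, no match -> dropped
  - order 7 (Laptop): customer_id=NULL, no match -> dropped
So 2 of 7 rows are dropped.

SQL:
SELECT a.product, b.name AS customer
FROM orders a
INNER JOIN customers b ON a.customer_id = b.id

Result:
product    | customer
-----------+---------
Tablet     | Helen   
Headphones | Yara    
Camera     | Yara    
Lamp       | Eli     
Speaker    | Helen   


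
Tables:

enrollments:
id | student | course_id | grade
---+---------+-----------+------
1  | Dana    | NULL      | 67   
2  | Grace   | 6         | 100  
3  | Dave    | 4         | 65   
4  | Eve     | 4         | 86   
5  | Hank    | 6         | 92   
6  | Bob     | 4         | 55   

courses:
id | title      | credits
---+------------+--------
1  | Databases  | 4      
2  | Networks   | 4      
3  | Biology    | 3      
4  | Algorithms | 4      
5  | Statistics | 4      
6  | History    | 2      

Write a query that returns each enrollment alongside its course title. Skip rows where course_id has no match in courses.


INNER JOIN keeps only enrollments rows whose course_id matches an id in courses. Walk through each enrollment:
  - enrollment 1 (Dana): course_id=NULL, no match -> dropped
  - enrollment 2 (Grace): course_id=6 -> matches History
  - enrollment 3 (Dave): course_id=4 -> matches Algorithms
  - enrollment 4 (Eve): course_id=4 -> matches Algorithms
  - enrollment 5 (Hank): course_id=6 -> matches History
  - enrollment 6 (Bob): course_id=4 -> matches Algorithms
So 1 of 6 rows is dropped.

SQL:
SELECT a.student, b.title AS course
FROM enrollments a
INNER JOIN courses b ON a.course_id = b.id

Result:
student | course    
--------+-----------
Grace   | History   
Dave    | Algorithms
Eve     | Algorithms
Hank    | History   
Bob     | Algorithms


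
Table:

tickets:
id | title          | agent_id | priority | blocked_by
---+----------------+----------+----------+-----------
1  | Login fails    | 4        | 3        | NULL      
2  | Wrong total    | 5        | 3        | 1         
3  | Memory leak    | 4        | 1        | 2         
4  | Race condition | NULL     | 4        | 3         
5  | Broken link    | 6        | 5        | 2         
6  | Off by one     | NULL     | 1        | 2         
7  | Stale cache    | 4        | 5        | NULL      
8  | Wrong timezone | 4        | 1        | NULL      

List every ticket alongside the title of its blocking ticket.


This is a self-join: tickets is joined to a second copy of itself, matching each row's blocked_by to another row's id. Use LEFT JOIN so rows with blocked_by=NULL are kept.
  - ticket 1 (Login fails): blocked_by=NULL -> NULL
  - ticket 2 (Wrong total): blocked_by=1 -> Login fails
  - ticket 3 (Memory leak): blocked_by=2 -> Wrong total
  - ticket 4 (Race condition): blocked_by=3 -> Memory leak
  - ticket 5 (Broken link): blocked_by=2 -> Wrong total
  - ticket 6 (Off by one): blocked_by=2 -> Wrong total
  - ticket 7 (Stale cache): blocked_by=NULL -> NULL
  - ticket 8 (Wrong timezone): blocked_by=NULL -> NULL

SQL:
SELECT a.title AS item, b.title AS blocked_by
FROM tickets a
LEFT JOIN tickets b ON a.blocked_by = b.id

Result:
item           | blocked_by 
---------------+------------
Login fails    | NULL       
Wrong total    | Login fails
Memory leak    | Wrong total
Race condition | Memory leak
Broken link    | Wrong total
Off by one     | Wrong total
Stale cache    | NULL       
Wrong timezone | NULL       


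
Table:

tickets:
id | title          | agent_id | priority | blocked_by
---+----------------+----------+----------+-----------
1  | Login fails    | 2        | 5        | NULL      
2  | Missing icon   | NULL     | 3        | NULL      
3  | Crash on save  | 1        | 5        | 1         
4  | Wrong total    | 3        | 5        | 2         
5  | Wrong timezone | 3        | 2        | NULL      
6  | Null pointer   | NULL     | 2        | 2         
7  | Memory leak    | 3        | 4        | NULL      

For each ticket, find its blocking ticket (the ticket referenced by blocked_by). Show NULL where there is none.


This is a self-join: tickets is joined to a second copy of itself, matching each row's blocked_by to another row's id. Use LEFT JOIN so rows with blocked_by=NULL are kept.
  - ticket 1 (Login fails): blocked_by=NULL -> NULL
  - ticket 2 (Missing icon): blocked_by=NULL -> NULL
  - ticket 3 (Crash on save): blocked_by=1 -> Login fails
  - ticket 4 (Wrong total): blocked_by=2 -> Missing icon
  - ticket 5 (Wrong timezone): blocked_by=NULL -> NULL
  - ticket 6 (Null pointer): blocked_by=2 -> Missing icon
  - ticket 7 (Memory leak): blocked_by=NULL -> NULL

SQL:
SELECT a.title AS item, b.title AS blocked_by
FROM tickets a
LEFT JOIN tickets b ON a.blocked_by = b.id

Result:
item           | blocked_by  
---------------+-------------
Login fails    | NULL        
Missing icon   | NULL        
Crash on save  | Login fails 
Wrong total    | Missing icon
Wrong timezone | NULL        
Null pointer   | Missing icon
Memory leak    | NULL        


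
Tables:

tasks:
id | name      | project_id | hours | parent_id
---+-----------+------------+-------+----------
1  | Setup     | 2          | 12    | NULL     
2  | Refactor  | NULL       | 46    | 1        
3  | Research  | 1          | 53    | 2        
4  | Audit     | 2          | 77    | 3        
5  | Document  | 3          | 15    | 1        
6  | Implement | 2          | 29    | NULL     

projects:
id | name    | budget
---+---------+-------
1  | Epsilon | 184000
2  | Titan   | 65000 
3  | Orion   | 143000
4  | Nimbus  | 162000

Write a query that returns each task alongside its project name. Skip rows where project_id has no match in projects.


INNER JOIN keeps only tasks rows whose project_id matches an id in projects. Walk through each task:
  - task 1 (Setup): project_id=2 -> matches Titan
  - task 2 (Refactor): project_id=NULL, no match -> dropped
  - task 3 (Research): project_id=1 -> matches Epsilon
  - task 4 (Audit): project_id=2 -> matches Titan
  - task 5 (Document): project_id=3 -> matches Orion
  - task 6 (Implement): project_id=2 -> matches Titan
So 1 of 6 rows is dropped.

SQL:
SELECT a.name, b.name AS project
FROM tasks a
INNER JOIN projects b ON a.project_id = b.id

Result:
name      | project
----------+--------
Setup     | Titan  
Research  | Epsilon
Audit     | Titan  
Document  | Orion  
Implement | Titan  


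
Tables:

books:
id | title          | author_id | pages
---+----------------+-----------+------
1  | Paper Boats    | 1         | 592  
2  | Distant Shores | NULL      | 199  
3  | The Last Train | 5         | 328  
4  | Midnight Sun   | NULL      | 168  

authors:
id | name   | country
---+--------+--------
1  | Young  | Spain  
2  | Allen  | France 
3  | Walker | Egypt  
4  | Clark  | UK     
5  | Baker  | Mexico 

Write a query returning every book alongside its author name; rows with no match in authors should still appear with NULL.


LEFT JOIN keeps every row from books (the left table); where author_id has no match in authors, the author columns become NULL. Walk through each book:
  - book 1 (Paper Boats): author_id=1 -> matches Young
  - book 2 (Distant Shores): author_id=NULL, no match -> kept with NULL
  - book 3 (The Last Train): author_id=5 -> matches Baker
  - book 4 (Midnight Sun): author_id=NULL, no match -> kept with NULL
All 4 rows appear; 2 have NULL author.

SQL:
SELECT a.title, b.name AS author
FROM books a
LEFT JOIN authors b ON a.author_id = b.id

Result:
title          | author
---------------+-------
Paper Boats    | Young 
Distant Shores | NULL  
The Last Train | Baker 
Midnight Sun   | NULL  


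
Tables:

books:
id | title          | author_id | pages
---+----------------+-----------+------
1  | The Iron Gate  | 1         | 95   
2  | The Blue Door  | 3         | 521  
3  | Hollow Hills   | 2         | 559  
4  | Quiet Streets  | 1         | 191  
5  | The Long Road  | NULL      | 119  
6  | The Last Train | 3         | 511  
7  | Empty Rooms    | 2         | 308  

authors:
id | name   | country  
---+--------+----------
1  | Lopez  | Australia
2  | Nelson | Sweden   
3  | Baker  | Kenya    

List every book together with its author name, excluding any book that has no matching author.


INNER JOIN keeps only books rows whose author_id matches an id in authors. Walk through each book:
  - book 1 (The Iron Gate): author_id=1 -> matches Lopez
  - book 2 (The Blue Door): author_id=3 -> matches Baker
  - book 3 (Hollow Hills): author_id=2 -> matches Nelson
  - book 4 (Quiet Streets): author_id=1 -> matches Lopez
  - book 5 (The Long Road): author_id=NULL, no match -> dropped
  - book 6 (The Last Train): author_id=3 -> matches Baker
  - book 7 (Empty Rooms): author_id=2 -> matches Nelson
So 1 of 7 rows is dropped.

SQL:
SELECT a.title, b.name AS author
FROM books a
INNER JOIN authors b ON a.author_id = b.id

Result:
title          | author
---------------+-------
The Iron Gate  | Lopez 
The Blue Door  | Baker 
Hollow Hills   | Nelson
Quiet Streets  | Lopez 
The Last Train | Baker 
Empty Rooms    | Nelson


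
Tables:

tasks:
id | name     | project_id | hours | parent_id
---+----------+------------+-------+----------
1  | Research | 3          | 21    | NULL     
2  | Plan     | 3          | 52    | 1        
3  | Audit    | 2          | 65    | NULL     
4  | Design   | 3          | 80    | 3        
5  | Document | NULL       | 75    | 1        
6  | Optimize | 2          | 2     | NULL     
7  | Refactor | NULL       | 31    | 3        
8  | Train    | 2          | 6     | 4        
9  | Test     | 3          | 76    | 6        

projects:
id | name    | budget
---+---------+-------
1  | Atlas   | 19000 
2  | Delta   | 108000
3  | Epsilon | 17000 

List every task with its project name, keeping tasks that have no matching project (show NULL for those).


LEFT JOIN keeps every row from tasks (the left table); where project_id has no match in projects, the project columns become NULL. Walk through each task:
  - task 1 (Research): project_id=3 -> matches Epsilon
  - task 2 (Plan): project_id=3 -> matches Epsilon
  - task 3 (Audit): project_id=2 -> matches Delta
  - task 4 (Design): project_id=3 -> matches Epsilon
  - task 5 (Document): project_id=NULL, no match -> kept with NULL
  - task 6 (Optimize): project_id=2 -> matches Delta
  - task 7 (Refactor): project_id=NULL, no match -> kept with NULL
  - task 8 (Train): project_id=2 -> matches Delta
  - task 9 (Test): project_id=3 -> matches Epsilon
All 9 rows appear; 2 have NULL project.

SQL:
SELECT a.name, b.name AS project
FROM tasks a
LEFT JOIN projects b ON a.project_id = b.id

Result:
name     | project
---------+--------
Research | Epsilon
Plan     | Epsilon
Audit    | Delta  
Design   | Epsilon
Document | NULL   
Optimize | Delta  
Refactor | NULL   
Train    | Delta  
Test     | Epsilon


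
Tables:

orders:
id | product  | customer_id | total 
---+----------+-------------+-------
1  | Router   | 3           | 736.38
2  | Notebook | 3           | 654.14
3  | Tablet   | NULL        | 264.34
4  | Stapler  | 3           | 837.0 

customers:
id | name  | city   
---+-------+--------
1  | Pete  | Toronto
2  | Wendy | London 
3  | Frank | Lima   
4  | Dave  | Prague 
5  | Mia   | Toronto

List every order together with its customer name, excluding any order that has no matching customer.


INNER JOIN keeps only orders rows whose customer_id matches an id in customers. Walk through each order:
  - order 1 (Router): customer_id=3 -> matches Frank
  - order 2 (Notebook): customer_id=3 -> matches Frank
  - order 3 (Tablet): customer_id=NULL, no match -> dropped
  - order 4 (Stapler): customer_id=3 -> matches Frank
So 1 of 4 rows is dropped.

SQL:
SELECT a.product, b.name AS customer
FROM orders a
INNER JOIN customers b ON a.customer_id = b.id

Result:
product  | customer
---------+---------
Router   | Frank   
Notebook | Frank   
Stapler  | Frank   


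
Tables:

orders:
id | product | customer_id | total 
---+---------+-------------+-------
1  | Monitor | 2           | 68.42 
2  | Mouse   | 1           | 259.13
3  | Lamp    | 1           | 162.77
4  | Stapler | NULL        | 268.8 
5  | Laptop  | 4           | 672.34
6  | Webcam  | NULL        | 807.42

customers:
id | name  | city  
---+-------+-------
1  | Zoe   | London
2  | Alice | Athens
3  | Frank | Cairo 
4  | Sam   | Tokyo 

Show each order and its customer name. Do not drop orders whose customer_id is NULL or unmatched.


LEFT JOIN keeps every row from orders (the left table); where customer_id has no match in customers, the customer columns become NULL. Walk through each order:
  - order 1 (Monitor): customer_id=2 -> matches Alice
  - order 2 (Mouse): customer_id=1 -> matches Zoe
  - order 3 (Lamp): customer_id=1 -> matches Zoe
  - order 4 (Stapler): customer_id=NULL, no match -> kept with NULL
  - order 5 (Laptop): customer_id=4 -> matches Sam
  - order 6 (Webcam): customer_id=NULL, no match -> kept with NULL
All 6 rows appear; 2 have NULL customer.

SQL:
SELECT a.product, b.name AS customer
FROM orders a
LEFT JOIN customers b ON a.customer_id = b.id

Result:
product | customer
--------+---------
Monitor | Alice   
Mouse   | Zoe     
Lamp    | Zoe     
Stapler | NULL    
Laptop  | Sam     
Webcam  | NULL    


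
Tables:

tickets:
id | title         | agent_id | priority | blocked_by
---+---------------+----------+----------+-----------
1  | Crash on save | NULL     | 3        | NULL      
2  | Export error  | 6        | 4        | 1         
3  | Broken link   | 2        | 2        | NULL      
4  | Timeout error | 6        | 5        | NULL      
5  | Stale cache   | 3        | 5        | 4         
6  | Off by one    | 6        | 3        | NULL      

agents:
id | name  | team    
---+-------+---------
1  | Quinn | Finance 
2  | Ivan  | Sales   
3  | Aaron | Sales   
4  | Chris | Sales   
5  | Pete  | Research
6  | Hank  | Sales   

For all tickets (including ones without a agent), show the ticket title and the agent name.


LEFT JOIN keeps every row from tickets (the left table); where agent_id has no match in agents, the agent columns become NULL. Walk through each ticket:
  - ticket 1 (Crash on save): agent_id=NULL, no match -> kept with NULL
  - ticket 2 (Export error): agent_id=6 -> matches Hank
  - ticket 3 (Broken link): agent_id=2 -> matches Ivan
  - ticket 4 (Timeout error): agent_id=6 -> matches Hank
  - ticket 5 (Stale cache): agent_id=3 -> matches Aaron
  - ticket 6 (Off by one): agent_id=6 -> matches Hank
All 6 rows appear; 1 has NULL agent.

SQL:
SELECT a.title, b.name AS agent
FROM tickets a
LEFT JOIN agents b ON a.agent_id = b.id

Result:
title         | agent
--------------+------
Crash on save | NULL 
Export error  | Hank 
Broken link   | Ivan 
Timeout error | Hank 
Stale cache   | Aaron
Off by one    | Hank 


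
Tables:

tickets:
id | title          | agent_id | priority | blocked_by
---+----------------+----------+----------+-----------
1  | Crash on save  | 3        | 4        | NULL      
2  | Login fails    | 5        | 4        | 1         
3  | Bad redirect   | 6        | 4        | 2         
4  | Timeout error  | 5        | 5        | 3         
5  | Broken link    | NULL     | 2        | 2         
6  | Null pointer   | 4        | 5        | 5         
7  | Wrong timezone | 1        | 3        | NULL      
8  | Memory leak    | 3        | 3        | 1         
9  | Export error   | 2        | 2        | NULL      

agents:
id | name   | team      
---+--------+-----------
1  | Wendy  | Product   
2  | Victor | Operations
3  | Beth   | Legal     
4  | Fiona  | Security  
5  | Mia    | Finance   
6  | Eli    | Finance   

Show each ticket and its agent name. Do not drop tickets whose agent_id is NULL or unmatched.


LEFT JOIN keeps every row from tickets (the left table); where agent_id has no match in agents, the agent columns become NULL. Walk through each ticket:
  - ticket 1 (Crash on save): agent_id=3 -> matches Beth
  - ticket 2 (Login fails): agent_id=5 -> matches Mia
  - ticket 3 (Bad redirect): agent_id=6 -> matches Eli
  - ticket 4 (Timeout error): agent_id=5 -> matches Mia
  - ticket 5 (Broken link): agent_id=NULL, no match -> kept with NULL
  - ticket 6 (Null pointer): agent_id=4 -> matches Fiona
  - ticket 7 (Wrong timezone): agent_id=1 -> matches Wendy
  - ticket 8 (Memory leak): agent_id=3 -> matches Beth
  - ticket 9 (Export error): agent_id=2 -> matches Victor
All 9 rows appear; 1 has NULL agent.

SQL:
SELECT a.title, b.name AS agent
FROM tickets a
LEFT JOIN agents b ON a.agent_id = b.id

Result:
title          | agent 
---------------+-------
Crash on save  | Beth  
Login fails    | Mia   
Bad redirect   | Eli   
Timeout error  | Mia   
Broken link    | NULL  
Null pointer   | Fiona 
Wrong timezone | Wendy 
Memory leak    | Beth  
Export error   | Victor


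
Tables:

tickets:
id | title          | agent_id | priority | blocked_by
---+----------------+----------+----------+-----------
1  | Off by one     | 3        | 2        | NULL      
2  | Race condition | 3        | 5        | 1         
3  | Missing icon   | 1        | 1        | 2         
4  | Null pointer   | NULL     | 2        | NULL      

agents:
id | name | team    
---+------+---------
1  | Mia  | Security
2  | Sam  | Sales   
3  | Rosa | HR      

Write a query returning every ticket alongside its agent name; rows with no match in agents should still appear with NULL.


LEFT JOIN keeps every row from tickets (the left table); where agent_id has no match in agents, the agent columns become NULL. Walk through each ticket:
  - ticket 1 (Off by one): agent_id=3 -> matches Rosa
  - ticket 2 (Race condition): agent_id=3 -> matches Rosa
  - ticket 3 (Missing icon): agent_id=1 -> matches Mia
  - ticket 4 (Null pointer): agent_id=NULL, no match -> kept with NULL
All 4 rows appear; 1 has NULL agent.

SQL:
SELECT a.title, b.name AS agent
FROM tickets a
LEFT JOIN agents b ON a.agent_id = b.id

Result:
title          | agent
---------------+------
Off by one     | Rosa 
Race condition | Rosa 
Missing icon   | Mia  
Null pointer   | NULL 


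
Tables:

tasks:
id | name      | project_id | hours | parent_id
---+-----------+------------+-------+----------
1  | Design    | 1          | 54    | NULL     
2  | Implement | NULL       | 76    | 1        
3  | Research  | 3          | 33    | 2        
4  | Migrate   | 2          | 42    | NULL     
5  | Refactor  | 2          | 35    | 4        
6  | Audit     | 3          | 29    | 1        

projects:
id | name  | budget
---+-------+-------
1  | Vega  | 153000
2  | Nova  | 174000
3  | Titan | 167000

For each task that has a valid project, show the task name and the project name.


INNER JOIN keeps only tasks rows whose project_id matches an id in projects. Walk through each task:
  - task 1 (Design): project_id=1 -> matches Vega
  - task 2 (Implement): project_id=NULL, no match -> dropped
  - task 3 (Research): project_id=3 -> matches Titan
  - task 4 (Migrate): project_id=2 -> matches Nova
  - task 5 (Refactor): project_id=2 -> matches Nova
  - task 6 (Audit): project_id=3 -> matches Titan
So 1 of 6 rows is dropped.

SQL:
SELECT a.name, b.name AS project
FROM tasks a
INNER JOIN projects b ON a.project_id = b.id

Result:
name     | project
---------+--------
Design   | Vega   
Research | Titan  
Migrate  | Nova   
Refactor | Nova   
Audit    | Titan  


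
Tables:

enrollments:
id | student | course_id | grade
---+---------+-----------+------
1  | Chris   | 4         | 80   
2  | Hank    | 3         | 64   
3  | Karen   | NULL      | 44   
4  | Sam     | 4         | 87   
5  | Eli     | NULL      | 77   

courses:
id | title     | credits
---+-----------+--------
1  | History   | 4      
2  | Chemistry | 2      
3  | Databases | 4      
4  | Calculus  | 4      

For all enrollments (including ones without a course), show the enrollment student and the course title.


LEFT JOIN keeps every row from enrollments (the left table); where course_id has no match in courses, the course columns become NULL. Walk through each enrollment:
  - enrollment 1 (Chris): course_id=4 -> matches Calculus
  - enrollment 2 (Hank): course_id=3 -> matches Databases
  - enrollment 3 (Karen): course_id=NULL, no match -> kept with NULL
  - enrollment 4 (Sam): course_id=4 -> matches Calculus
  - enrollment 5 (Eli): course_id=NULL, no match -> kept with NULL
All 5 rows appear; 2 have NULL course.

SQL:
SELECT a.student, b.title AS course
FROM enrollments a
LEFT JOIN courses b ON a.course_id = b.id

Result:
student | course   
--------+----------
Chris   | Calculus 
Hank    | Databases
Karen   | NULL     
Sam     | Calculus 
Eli     | NULL     


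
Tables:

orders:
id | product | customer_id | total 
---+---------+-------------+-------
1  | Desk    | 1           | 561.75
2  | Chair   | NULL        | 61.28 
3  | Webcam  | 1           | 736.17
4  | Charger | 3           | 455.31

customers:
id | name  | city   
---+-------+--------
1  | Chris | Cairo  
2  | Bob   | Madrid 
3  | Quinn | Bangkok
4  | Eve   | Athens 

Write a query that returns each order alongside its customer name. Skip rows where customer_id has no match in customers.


INNER JOIN keeps only orders rows whose customer_id matches an id in customers. Walk through each order:
  - order 1 (Desk): customer_id=1 -> matches Chris
  - order 2 (Chair): customer_id=NULL, no match -> dropped
  - order 3 (Webcam): customer_id=1 -> matches Chris
  - order 4 (Charger): customer_id=3 -> matches Quinn
So 1 of 4 rows is dropped.

SQL:
SELECT a.product, b.name AS customer
FROM orders a
INNER JOIN customers b ON a.customer_id = b.id

Result:
product | customer
--------+---------
Desk    | Chris   
Webcam  | Chris   
Charger | Quinn   


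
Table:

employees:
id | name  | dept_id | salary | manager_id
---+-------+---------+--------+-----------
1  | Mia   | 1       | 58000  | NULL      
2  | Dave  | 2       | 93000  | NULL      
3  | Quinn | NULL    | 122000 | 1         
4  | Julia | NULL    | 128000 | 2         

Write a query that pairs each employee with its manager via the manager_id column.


This is a self-join: employees is joined to a second copy of itself, matching each row's manager_id to another row's id. Use LEFT JOIN so rows with manager_id=NULL are kept.
  - employee 1 (Mia): manager_id=NULL -> NULL
  - employee 2 (Dave): manager_id=NULL -> NULL
  - employee 3 (Quinn): manager_id=1 -> Mia
  - employee 4 (Julia): manager_id=2 -> Dave

SQL:
SELECT a.name AS item, b.name AS manager
FROM employees a
LEFT JOIN employees b ON a.manager_id = b.id

Result:
item  | manager
------+--------
Mia   | NULL   
Dave  | NULL   
Quinn | Mia    
Julia | Dave   


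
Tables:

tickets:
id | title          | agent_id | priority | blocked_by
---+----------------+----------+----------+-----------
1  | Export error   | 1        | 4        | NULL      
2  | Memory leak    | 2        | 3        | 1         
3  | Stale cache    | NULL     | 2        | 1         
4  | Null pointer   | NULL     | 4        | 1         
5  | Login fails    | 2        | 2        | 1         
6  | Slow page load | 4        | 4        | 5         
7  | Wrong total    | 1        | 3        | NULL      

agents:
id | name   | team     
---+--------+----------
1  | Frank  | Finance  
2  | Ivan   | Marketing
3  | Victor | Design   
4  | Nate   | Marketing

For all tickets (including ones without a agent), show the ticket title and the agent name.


LEFT JOIN keeps every row from tickets (the left table); where agent_id has no match in agents, the agent columns become NULL. Walk through each ticket:
  - ticket 1 (Export error): agent_id=1 -> matches Frank
  - ticket 2 (Memory leak): agent_id=2 -> matches Ivan
  - ticket 3 (Stale cache): agent_id=NULL, no match -> kept with NULL
  - ticket 4 (Null pointer): agent_id=NULL, no match -> kept with NULL
  - ticket 5 (Login fails): agent_id=2 -> matches Ivan
  - ticket 6 (Slow page load): agent_id=4 -> matches Nate
  - ticket 7 (Wrong total): agent_id=1 -> matches Frank
All 7 rows appear; 2 have NULL agent.

SQL:
SELECT a.title, b.name AS agent
FROM tickets a
LEFT JOIN agents b ON a.agent_id = b.id

Result:
title          | agent
---------------+------
Export error   | Frank
Memory leak    | Ivan 
Stale cache    | NULL 
Null pointer   | NULL 
Login fails    | Ivan 
Slow page load | Nate 
Wrong total    | Frank


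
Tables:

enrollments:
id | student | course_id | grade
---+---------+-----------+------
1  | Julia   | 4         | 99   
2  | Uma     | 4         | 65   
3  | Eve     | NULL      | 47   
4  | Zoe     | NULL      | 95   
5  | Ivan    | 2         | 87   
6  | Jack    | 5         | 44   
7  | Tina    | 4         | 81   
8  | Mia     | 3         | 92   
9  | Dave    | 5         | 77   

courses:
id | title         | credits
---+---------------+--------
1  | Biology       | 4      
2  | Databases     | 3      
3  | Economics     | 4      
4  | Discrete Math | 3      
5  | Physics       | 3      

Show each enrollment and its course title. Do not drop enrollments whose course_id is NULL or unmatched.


LEFT JOIN keeps every row from enrollments (the left table); where course_id has no match in courses, the course columns become NULL. Walk through each enrollment:
  - enrollment 1 (Julia): course_id=4 -> matches Discrete Math
  - enrollment 2 (Uma): course_id=4 -> matches Discrete Math
  - enrollment 3 (Eve): course_id=NULL, no match -> kept with NULL
  - enrollment 4 (Zoe): course_id=NULL, no match -> kept with NULL
  - enrollment 5 (Ivan): course_id=2 -> matches Databases
  - enrollment 6 (Jack): course_id=5 -> matches Physics
  - enrollment 7 (Tina): course_id=4 -> matches Discrete Math
  - enrollment 8 (Mia): course_id=3 -> matches Economics
  - enrollment 9 (Dave): course_id=5 -> matches Physics
All 9 rows appear; 2 have NULL course.

SQL:
SELECT a.student, b.title AS course
FROM enrollments a
LEFT JOIN courses b ON a.course_id = b.id

Result:
student | course       
--------+--------------
Julia   | Discrete Math
Uma     | Discrete Math
Eve     | NULL         
Zoe     | NULL         
Ivan    | Databases    
Jack    | Physics      
Tina    | Discrete Math
Mia     | Economics    
Dave    | Physics      


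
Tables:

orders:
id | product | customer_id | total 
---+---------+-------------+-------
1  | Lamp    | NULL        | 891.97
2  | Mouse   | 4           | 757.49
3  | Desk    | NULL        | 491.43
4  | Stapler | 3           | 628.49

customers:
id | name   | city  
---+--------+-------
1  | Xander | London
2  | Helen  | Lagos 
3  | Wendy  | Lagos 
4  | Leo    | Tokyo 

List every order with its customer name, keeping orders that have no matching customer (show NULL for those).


LEFT JOIN keeps every row from orders (the left table); where customer_id has no match in customers, the customer columns become NULL. Walk through each order:
  - order 1 (Lamp): customer_id=NULL, no match -> kept with NULL
  - order 2 (Mouse): customer_id=4 -> matches Leo
  - order 3 (Desk): customer_id=NULL, no match -> kept with NULL
  - order 4 (Stapler): customer_id=3 -> matches Wendy
All 4 rows appear; 2 have NULL customer.

SQL:
SELECT a.product, b.name AS customer
FROM orders a
LEFT JOIN customers b ON a.customer_id = b.id

Result:
product | customer
--------+---------
Lamp    | NULL    
Mouse   | Leo     
Desk    | NULL    
Stapler | Wendy   


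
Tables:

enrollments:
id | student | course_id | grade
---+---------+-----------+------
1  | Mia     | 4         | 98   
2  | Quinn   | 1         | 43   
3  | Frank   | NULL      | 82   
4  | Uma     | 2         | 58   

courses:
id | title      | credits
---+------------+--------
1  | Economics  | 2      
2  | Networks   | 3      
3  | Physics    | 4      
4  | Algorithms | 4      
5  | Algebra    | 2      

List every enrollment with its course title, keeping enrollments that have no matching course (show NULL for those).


LEFT JOIN keeps every row from enrollments (the left table); where course_id has no match in courses, the course columns become NULL. Walk through each enrollment:
  - enrollment 1 (Mia): course_id=4 -> matches Algorithms
  - enrollment 2 (Quinn): course_id=1 -> matches Economics
  - enrollment 3 (Frank): course_id=NULL, no match -> kept with NULL
  - enrollment 4 (Uma): course_id=2 -> matches Networks
All 4 rows appear; 1 has NULL course.

SQL:
SELECT a.student, b.title AS course
FROM enrollments a
LEFT JOIN courses b ON a.course_id = b.id

Result:
student | course    
--------+-----------
Mia     | Algorithms
Quinn   | Economics 
Frank   | NULL      
Uma     | Networks  


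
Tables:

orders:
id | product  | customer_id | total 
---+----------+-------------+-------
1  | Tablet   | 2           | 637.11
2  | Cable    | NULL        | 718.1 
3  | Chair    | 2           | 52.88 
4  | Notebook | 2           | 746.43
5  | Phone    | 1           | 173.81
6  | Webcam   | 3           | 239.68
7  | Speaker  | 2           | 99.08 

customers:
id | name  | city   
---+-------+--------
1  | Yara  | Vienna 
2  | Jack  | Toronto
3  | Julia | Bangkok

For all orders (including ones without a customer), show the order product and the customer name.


LEFT JOIN keeps every row from orders (the left table); where customer_id has no match in customers, the customer columns become NULL. Walk through each order:
  - order 1 (Tablet): customer_id=2 -> matches Jack
  - order 2 (Cable): customer_id=NULL, no match -> kept with NULL
  - order 3 (Chair): customer_id=2 -> matches Jack
  - order 4 (Notebook): customer_id=2 -> matches Jack
  - order 5 (Phone): customer_id=1 -> matches Yara
  - order 6 (Webcam): customer_id=3 -> matches Julia
  - order 7 (Speaker): customer_id=2 -> matches Jack
All 7 rows appear; 1 has NULL customer.

SQL:
SELECT a.product, b.name AS customer
FROM orders a
LEFT JOIN customers b ON a.customer_id = b.id

Result:
product  | customer
---------+---------
Tablet   | Jack    
Cable    | NULL    
Chair    | Jack    
Notebook | Jack    
Phone    | Yara    
Webcam   | Julia   
Speaker  | Jack    


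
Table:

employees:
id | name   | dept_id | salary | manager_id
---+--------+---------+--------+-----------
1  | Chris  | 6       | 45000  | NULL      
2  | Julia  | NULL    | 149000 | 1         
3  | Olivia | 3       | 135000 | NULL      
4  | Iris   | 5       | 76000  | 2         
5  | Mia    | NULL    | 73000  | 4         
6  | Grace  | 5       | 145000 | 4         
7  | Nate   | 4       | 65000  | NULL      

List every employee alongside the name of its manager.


This is a self-join: employees is joined to a second copy of itself, matching each row's manager_id to another row's id. Use LEFT JOIN so rows with manager_id=NULL are kept.
  - employee 1 (Chris): manager_id=NULL -> NULL
  - employee 2 (Julia): manager_id=1 -> Chris
  - employee 3 (Olivia): manager_id=NULL -> NULL
  - employee 4 (Iris): manager_id=2 -> Julia
  - employee 5 (Mia): manager_id=4 -> Iris
  - employee 6 (Grace): manager_id=4 -> Iris
  - employee 7 (Nate): manager_id=NULL -> NULL

SQL:
SELECT a.name AS item, b.name AS manager
FROM employees a
LEFT JOIN employees b ON a.manager_id = b.id

Result:
item   | manager
-------+--------
Chris  | NULL   
Julia  | Chris  
Olivia | NULL   
Iris   | Julia  
Mia    | Iris   
Grace  | Iris   
Nate   | NULL   
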